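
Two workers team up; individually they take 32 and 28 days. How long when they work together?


Rate of A = 1/32 per day
Rate of B = 1/28 per day
Combined rate = 1/32 + 1/28 = 60/896 ≈ 0.0670 per day
Days = 1 / combined rate = 896/60
≈ 14.93 days

14.93 days


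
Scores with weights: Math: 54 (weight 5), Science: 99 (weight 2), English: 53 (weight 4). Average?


Numerator = 54×5 + 99×2 + 53×4
= 270 + 198 + 212
= 680
Total weight = 11
Weighted avg = 680/11
= 61.82

61.82


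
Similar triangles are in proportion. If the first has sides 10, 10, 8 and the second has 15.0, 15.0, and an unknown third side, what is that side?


Scale factor = 15.0/10 = 1.5
Missing side = 8 × 1.5
= 12.0

12.0


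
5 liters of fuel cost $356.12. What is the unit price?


Unit rate = total / quantity
= 356.12 / 5
= $71.22 per unit

$71.22 per unit


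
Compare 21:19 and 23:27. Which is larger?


21/19 = 1.1053
23/27 = 0.8519
1.1053 > 0.8519, so 21:19 is greater
= 21:19

21:19


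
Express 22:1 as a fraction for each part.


Total parts = 22 + 1 = 23
First part: 22/23 = 22/23
Second part: 1/23 = 1/23
= 22/23 and 1/23

22/23 and 1/23


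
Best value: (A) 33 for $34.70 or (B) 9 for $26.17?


Deal A: $34.70/33 = $1.0515/unit
Deal B: $26.17/9 = $2.9078/unit
A is cheaper per unit
= Deal A

Deal A


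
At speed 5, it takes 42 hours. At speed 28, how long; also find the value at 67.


Inverse proportion: x × y = constant
k = 5 × 42 = 210
At x=28: k/28 = 7.50
At x=67: k/67 = 3.13
= 7.50 and 3.13

7.50 and 3.13


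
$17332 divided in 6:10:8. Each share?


Total parts = 6 + 10 + 8 = 24
Part 1: 17332 × 6/24 = 4333.00
Part 2: 17332 × 10/24 = 7221.67
Part 3: 17332 × 8/24 = 5777.33
= Part 1: $4333.00, Part 2: $7221.67, Part 3: $5777.33

Part 1: $4333.00, Part 2: $7221.67, Part 3: $5777.33


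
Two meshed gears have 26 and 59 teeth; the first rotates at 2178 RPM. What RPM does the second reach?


Gear ratio = 26:59 = 26:59
RPM_B = RPM_A × (teeth_A / teeth_B)
= 2178 × (26/59)
= 959.8 RPM

959.8 RPM


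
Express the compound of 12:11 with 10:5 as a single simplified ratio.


Compound ratio = (12×10) : (11×5)
= 120:55
GCD = 5
= 24:11

24:11


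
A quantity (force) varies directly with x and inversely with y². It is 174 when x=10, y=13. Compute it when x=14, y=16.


z = k·x/y²
Solve for k using the known point: k = z·y²/x = 174×169/10 = 29406/10 = 2940.6000
Now evaluate at x=14, y=16:
z = k × 14 / 256 = (29406 × 14) / (10 × 256) = 411684/2560
≈ 160.8141

160.8141


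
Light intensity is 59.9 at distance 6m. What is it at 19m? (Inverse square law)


I₁d₁² = I₂d₂²
I₂ = I₁ × (d₁/d₂)²
= 59.9 × (6/19)²
= 59.9 × 36/361
= 2156.4/361
≈ 5.9734

5.9734


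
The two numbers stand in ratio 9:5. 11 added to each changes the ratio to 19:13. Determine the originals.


Let A = 9k, B = 5k.
(9k + 11) / (5k + 11) = 19/13
Cross-multiply: 13(9k + 11) = 19(5k + 11)
117k + 143 = 95k + 209
117k - 95k = 209 - 143
22k = 66
k = 66/22 = 3
A = 9×3 = 27, B = 5×3 = 15
= A = 27, B = 15

A = 27, B = 15


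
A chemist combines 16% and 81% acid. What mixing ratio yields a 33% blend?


Let x parts of 16% mix with y parts of 81%.
16x + 81y = 33(x + y)
16x + 81y = 33x + 33y
x(16 - 33) = y(33 - 81)
x/y = (81 - 33)/(33 - 16) = 48/17
Simplify: 48:17
= 48:17

48:17


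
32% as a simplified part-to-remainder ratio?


32% means 32 parts out of 100; remainder = 68
Part : remainder = 32:68
GCD = 4
= 8:17

8:17


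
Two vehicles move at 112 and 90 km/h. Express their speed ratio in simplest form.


Ratio = 112:90
GCD = 2
Simplified = 56:45
Time ratio (same distance) = 45:56
Speed ratio = 56:45

56:45


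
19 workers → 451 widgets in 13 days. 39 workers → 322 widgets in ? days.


Days ∝ work / workers, so d₂ = d₁ × (m₁/m₂) × (w₂/w₁)
Workers factor (inverse): 19/39 ≈ 0.4872
Work factor (direct): 322/451 ≈ 0.7140
d₂ = 13 × 19/39 × 322/451 = (13 × 19 × 322) / (39 × 451) = 79534/17589
≈ 4.52 days

4.52 days


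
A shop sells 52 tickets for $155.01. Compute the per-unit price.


Unit rate = total / quantity
= 155.01 / 52
= $2.98 per unit

$2.98 per unit


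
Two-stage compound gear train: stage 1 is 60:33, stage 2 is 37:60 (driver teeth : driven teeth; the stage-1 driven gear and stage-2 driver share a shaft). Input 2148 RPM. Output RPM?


Stage 1: RPM_B = RPM_A × t_A/t_B = 2148 × 60/33 = 128880/33 ≈ 3905.45
B and C share a shaft → RPM_C = RPM_B
Stage 2: RPM_D = RPM_C × t_C/t_D = RPM_A × (t_A×t_C)/(t_B×t_D)
Overall ratio = (60×37)/(33×60) = 2220/1980
RPM_D = 2148 × 2220/1980 = 4768560/1980
≈ 2408.36 RPM

2408.36 RPM


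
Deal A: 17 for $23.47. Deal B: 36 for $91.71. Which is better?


Deal A: $23.47/17 = $1.3806/unit
Deal B: $91.71/36 = $2.5475/unit
A is cheaper per unit
= Deal A

Deal A


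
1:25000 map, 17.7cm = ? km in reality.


Real distance = map distance × scale
= 17.7cm × 25000
= 442500 cm = 4425.0 m
= 4.425 km

4.425 km


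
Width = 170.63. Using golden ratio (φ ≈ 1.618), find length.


φ = (1 + √5) / 2 ≈ 1.618
Length = width × φ = 170.63 × 1.618 = 276.07934
≈ 276.08

276.08


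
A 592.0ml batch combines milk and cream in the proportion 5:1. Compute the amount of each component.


Total parts = 5 + 1 = 6
milk: 592.0 × 5/6 = 493.3ml
cream: 592.0 × 1/6 = 98.7ml
= 493.3ml and 98.7ml

493.3ml and 98.7ml


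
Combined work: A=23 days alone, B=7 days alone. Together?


Rate of A = 1/23 per day
Rate of B = 1/7 per day
Combined rate = 1/23 + 1/7 = 30/161 ≈ 0.1863 per day
Days = 1 / combined rate = 161/30
≈ 5.37 days

5.37 days


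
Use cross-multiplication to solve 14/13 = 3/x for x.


Cross multiply: 14 × x = 13 × 3
14x = 39
x = 39 / 14
= 2.79

2.79


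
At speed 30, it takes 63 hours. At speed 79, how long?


Inverse proportion: x × y = constant
k = 30 × 63 = 1890
y₂ = k / 79 = 1890 / 79
= 23.92

23.92


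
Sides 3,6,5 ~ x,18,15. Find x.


Scale factor = 18/6 = 3
Missing side = 3 × 3
= 9.0

9.0


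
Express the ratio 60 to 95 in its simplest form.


GCD(60, 95) = 5
60/5 : 95/5
= 12:19

12:19


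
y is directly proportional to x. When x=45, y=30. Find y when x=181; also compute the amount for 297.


Direct proportion: y/x = constant
k = 30/45 ≈ 0.6667
y at x=181: k × 181 = 30 × 181 / 45 = 5430/45 ≈ 120.67
y at x=297: k × 297 = 30 × 297 / 45 = 8910/45 = 198.00
= 120.67 and 198.00

120.67 and 198.00


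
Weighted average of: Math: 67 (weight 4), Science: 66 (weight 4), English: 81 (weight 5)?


Numerator = 67×4 + 66×4 + 81×5
= 268 + 264 + 405
= 937
Total weight = 13
Weighted avg = 937/13
= 72.08

72.08


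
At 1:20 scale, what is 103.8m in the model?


Model size = real / scale
= 103.8 / 20
= 5.1900 m

5.1900 m


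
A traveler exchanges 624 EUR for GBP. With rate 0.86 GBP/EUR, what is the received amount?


Amount × rate = 624 × 0.86
= 536.64 GBP

536.64 GBP


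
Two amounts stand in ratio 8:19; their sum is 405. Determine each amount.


Let A = 8k, B = 19k.
8k + 19k = 405
27k = 405 → k = 405/27 = 15
A = 8×15 = 120, B = 19×15 = 285
= A = 120, B = 285

A = 120, B = 285


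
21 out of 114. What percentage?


Percentage = (part / whole) × 100
= (21 / 114) × 100
≈ 18.42%

18.42%


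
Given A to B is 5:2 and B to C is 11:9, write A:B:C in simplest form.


Match B: multiply A:B by 11 → 55:22
Multiply B:C by 2 → 22:18
Combined: 55:22:18
GCD = 1
= 55:22:18

55:22:18


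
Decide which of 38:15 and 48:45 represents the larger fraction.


38/15 = 2.5333
48/45 = 1.0667
2.5333 > 1.0667, so 38:15 is greater
= 38:15

38:15


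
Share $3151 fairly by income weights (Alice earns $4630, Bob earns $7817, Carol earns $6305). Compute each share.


Total income = 4630 + 7817 + 6305 = $18752
Alice: $3151 × 4630/18752 = $778.00
Bob: $3151 × 7817/18752 = $1313.53
Carol: $3151 × 6305/18752 = $1059.46
= Alice: $778.00, Bob: $1313.53, Carol: $1059.46

Alice: $778.00, Bob: $1313.53, Carol: $1059.46


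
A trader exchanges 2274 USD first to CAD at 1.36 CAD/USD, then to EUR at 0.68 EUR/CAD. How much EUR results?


Step 1: 2274 USD × 1.36 = 3092.64 CAD
Step 2: 3092.64 CAD × 0.68 = 2103.00 EUR
Implied rate USD→EUR = 1.36 × 0.68 = 0.9248
= 2103.00 EUR

2103.00 EUR


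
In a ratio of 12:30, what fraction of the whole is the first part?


Total parts = 12 + 30 = 42
First part: 12/42 = 2/7
= 2/7

2/7


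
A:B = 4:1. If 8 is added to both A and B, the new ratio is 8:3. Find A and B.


Let A = 4k, B = 1k.
(4k + 8) / (1k + 8) = 8/3
Cross-multiply: 3(4k + 8) = 8(1k + 8)
12k + 24 = 8k + 64
12k - 8k = 64 - 24
4k = 40
k = 40/4 = 10
A = 4×10 = 40, B = 1×10 = 10
= A = 40, B = 10

A = 40, B = 10


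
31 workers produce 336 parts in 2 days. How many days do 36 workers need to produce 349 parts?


Days ∝ work / workers, so d₂ = d₁ × (m₁/m₂) × (w₂/w₁)
Workers factor (inverse): 31/36 ≈ 0.8611
Work factor (direct): 349/336 ≈ 1.0387
d₂ = 2 × 31/36 × 349/336 = (2 × 31 × 349) / (36 × 336) = 21638/12096
≈ 1.79 days

1.79 days


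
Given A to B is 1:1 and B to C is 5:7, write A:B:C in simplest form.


Match B: multiply A:B by 5 → 5:5
Multiply B:C by 1 → 5:7
Combined: 5:5:7
GCD = 1
= 5:5:7

5:5:7


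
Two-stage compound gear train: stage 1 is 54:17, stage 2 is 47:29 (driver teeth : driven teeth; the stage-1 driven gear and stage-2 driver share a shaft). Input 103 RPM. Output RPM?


Stage 1: RPM_B = RPM_A × t_A/t_B = 103 × 54/17 = 5562/17 ≈ 327.18
B and C share a shaft → RPM_C = RPM_B
Stage 2: RPM_D = RPM_C × t_C/t_D = RPM_A × (t_A×t_C)/(t_B×t_D)
Overall ratio = (54×47)/(17×29) = 2538/493
RPM_D = 103 × 2538/493 = 261414/493
≈ 530.25 RPM

530.25 RPM


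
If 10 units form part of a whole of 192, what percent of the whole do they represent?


Percentage = (part / whole) × 100
= (10 / 192) × 100
≈ 5.21%

5.21%


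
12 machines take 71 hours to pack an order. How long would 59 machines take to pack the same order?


Inverse proportion: x × y = constant
k = 12 × 71 = 852
y₂ = k / 59 = 852 / 59
= 14.44

14.44


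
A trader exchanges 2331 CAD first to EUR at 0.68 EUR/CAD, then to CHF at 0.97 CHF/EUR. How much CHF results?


Step 1: 2331 CAD × 0.68 = 1585.08 EUR
Step 2: 1585.08 EUR × 0.97 = 1537.53 CHF
Implied rate CAD→CHF = 0.68 × 0.97 = 0.6596
= 1537.53 CHF

1537.53 CHF


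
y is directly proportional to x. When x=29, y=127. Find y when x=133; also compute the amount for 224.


Direct proportion: y/x = constant
k = 127/29 ≈ 4.3793
y at x=133: k × 133 = 127 × 133 / 29 = 16891/29 ≈ 582.45
y at x=224: k × 224 = 127 × 224 / 29 = 28448/29 ≈ 980.97
= 582.45 and 980.97

582.45 and 980.97


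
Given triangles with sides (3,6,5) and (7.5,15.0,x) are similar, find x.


Scale factor = 7.5/3 = 2.5
Missing side = 5 × 2.5
= 12.5

12.5


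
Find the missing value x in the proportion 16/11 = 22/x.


Cross multiply: 16 × x = 11 × 22
16x = 242
x = 242 / 16
= 15.13

15.13


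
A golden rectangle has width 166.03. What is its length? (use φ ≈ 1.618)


φ = (1 + √5) / 2 ≈ 1.618
Length = width × φ = 166.03 × 1.618 = 268.63654
≈ 268.64

268.64


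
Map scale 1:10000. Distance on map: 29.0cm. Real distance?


Real distance = map distance × scale
= 29.0cm × 10000
= 290000 cm = 2900.0 m
= 2.900 km

2.900 km


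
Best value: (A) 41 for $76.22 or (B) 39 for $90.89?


Deal A: $76.22/41 = $1.8590/unit
Deal B: $90.89/39 = $2.3305/unit
A is cheaper per unit
= Deal A

Deal A


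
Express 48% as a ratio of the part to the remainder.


48% means 48 parts out of 100; remainder = 52
Part : remainder = 48:52
GCD = 4
= 12:13

12:13


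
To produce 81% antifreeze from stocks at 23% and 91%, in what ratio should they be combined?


Let x parts of 23% mix with y parts of 91%.
23x + 91y = 81(x + y)
23x + 91y = 81x + 81y
x(23 - 81) = y(81 - 91)
x/y = (91 - 81)/(81 - 23) = 10/58
Simplify: 5:29
= 5:29

5:29


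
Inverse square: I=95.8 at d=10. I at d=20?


I₁d₁² = I₂d₂²
I₂ = I₁ × (d₁/d₂)²
= 95.8 × (10/20)²
= 95.8 × 100/400
= 9580/400
= 23.9500

23.9500


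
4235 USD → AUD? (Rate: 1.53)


Amount × rate = 4235 × 1.53
= 6479.55 AUD

6479.55 AUD


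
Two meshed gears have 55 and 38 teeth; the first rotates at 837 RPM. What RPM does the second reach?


Gear ratio = 55:38 = 55:38
RPM_B = RPM_A × (teeth_A / teeth_B)
= 837 × (55/38)
= 1211.4 RPM

1211.4 RPM


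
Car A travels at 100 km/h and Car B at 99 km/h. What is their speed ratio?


Ratio = 100:99
GCD = 1
Simplified = 100:99
Time ratio (same distance) = 99:100
Speed ratio = 100:99

100:99


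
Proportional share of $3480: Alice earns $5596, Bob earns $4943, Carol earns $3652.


Total income = 5596 + 4943 + 3652 = $14191
Alice: $3480 × 5596/14191 = $1372.28
Bob: $3480 × 4943/14191 = $1212.15
Carol: $3480 × 3652/14191 = $895.56
= Alice: $1372.28, Bob: $1212.15, Carol: $895.56

Alice: $1372.28, Bob: $1212.15, Carol: $895.56


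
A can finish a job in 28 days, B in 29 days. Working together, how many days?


Rate of A = 1/28 per day
Rate of B = 1/29 per day
Combined rate = 1/28 + 1/29 = 57/812 ≈ 0.0702 per day
Days = 1 / combined rate = 812/57
≈ 14.25 days

14.25 days


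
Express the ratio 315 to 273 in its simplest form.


GCD(315, 273) = 21
315/21 : 273/21
= 15:13

15:13


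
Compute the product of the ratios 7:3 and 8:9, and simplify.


Compound ratio = (7×8) : (3×9)
= 56:27
GCD = 1
= 56:27

56:27


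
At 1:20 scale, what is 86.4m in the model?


Model size = real / scale
= 86.4 / 20
= 4.3200 m

4.3200 m


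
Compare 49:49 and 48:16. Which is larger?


49/49 = 1.0000
48/16 = 3.0000
1.0000 < 3.0000, so 49:49 is less
= 48:16

48:16


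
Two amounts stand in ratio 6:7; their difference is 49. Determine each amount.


Let A = 6k, B = 7k.
7k - 6k = 49
1k = 49 → k = 49/1 = 49
A = 6×49 = 294, B = 7×49 = 343
= A = 294, B = 343

A = 294, B = 343


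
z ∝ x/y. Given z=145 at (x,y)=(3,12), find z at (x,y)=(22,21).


z = k·x/y
Solve for k using the known point: k = z·y/x = 145×12/3 = 1740/3 = 580.0000
Now evaluate at x=22, y=21:
z = k × 22 / 21 = (1740 × 22) / (3 × 21) = 38280/63
≈ 607.6190

607.6190


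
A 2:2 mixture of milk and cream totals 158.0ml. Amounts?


Total parts = 2 + 2 = 4
milk: 158.0 × 2/4 = 79.0ml
cream: 158.0 × 2/4 = 79.0ml
= 79.0ml and 79.0ml

79.0ml and 79.0ml


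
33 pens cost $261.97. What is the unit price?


Unit rate = total / quantity
= 261.97 / 33
= $7.94 per unit

$7.94 per unit


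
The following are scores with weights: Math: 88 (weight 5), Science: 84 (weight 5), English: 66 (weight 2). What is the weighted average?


Numerator = 88×5 + 84×5 + 66×2
= 440 + 420 + 132
= 992
Total weight = 12
Weighted avg = 992/12
= 82.67

82.67


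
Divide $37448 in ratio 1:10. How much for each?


Total parts = 1 + 10 = 11
Part 1: 37448 × 1/11 = 3404.36
Part 2: 37448 × 10/11 = 34043.64
= Part 1: $3404.36, Part 2: $34043.64

Part 1: $3404.36, Part 2: $34043.64


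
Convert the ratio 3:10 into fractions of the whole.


Total parts = 3 + 10 = 13
First part: 3/13 = 3/13
Second part: 10/13 = 10/13
= 3/13 and 10/13

3/13 and 10/13


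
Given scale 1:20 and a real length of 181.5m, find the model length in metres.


Model size = real / scale
= 181.5 / 20
= 9.0750 m

9.0750 m


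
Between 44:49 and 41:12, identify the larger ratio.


44/49 = 0.8980
41/12 = 3.4167
0.8980 < 3.4167, so 44:49 is less
= 41:12

41:12


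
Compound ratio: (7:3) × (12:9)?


Compound ratio = (7×12) : (3×9)
= 84:27
GCD = 3
= 28:9

28:9


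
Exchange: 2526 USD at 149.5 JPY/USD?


Amount × rate = 2526 × 149.5
= 377637.00 JPY

377637.00 JPY


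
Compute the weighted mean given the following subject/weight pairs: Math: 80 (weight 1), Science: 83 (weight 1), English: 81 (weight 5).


Numerator = 80×1 + 83×1 + 81×5
= 80 + 83 + 405
= 568
Total weight = 7
Weighted avg = 568/7
= 81.14

81.14


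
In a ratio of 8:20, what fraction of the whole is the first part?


Total parts = 8 + 20 = 28
First part: 8/28 = 2/7
= 2/7

2/7


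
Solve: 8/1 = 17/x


Cross multiply: 8 × x = 1 × 17
8x = 17
x = 17 / 8
= 2.13

2.13


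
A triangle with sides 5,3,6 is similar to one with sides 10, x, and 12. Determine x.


Scale factor = 10/5 = 2
Missing side = 3 × 2
= 6.0

6.0


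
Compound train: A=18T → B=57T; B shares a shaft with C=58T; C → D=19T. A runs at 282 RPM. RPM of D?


Stage 1: RPM_B = RPM_A × t_A/t_B = 282 × 18/57 = 5076/57 ≈ 89.05
B and C share a shaft → RPM_C = RPM_B
Stage 2: RPM_D = RPM_C × t_C/t_D = RPM_A × (t_A×t_C)/(t_B×t_D)
Overall ratio = (18×58)/(57×19) = 1044/1083
RPM_D = 282 × 1044/1083 = 294408/1083
≈ 271.84 RPM

271.84 RPM


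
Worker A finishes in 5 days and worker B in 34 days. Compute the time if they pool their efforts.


Rate of A = 1/5 per day
Rate of B = 1/34 per day
Combined rate = 1/5 + 1/34 = 39/170 ≈ 0.2294 per day
Days = 1 / combined rate = 170/39
≈ 4.36 days

4.36 days


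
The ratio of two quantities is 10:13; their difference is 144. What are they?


Let A = 10k, B = 13k.
13k - 10k = 144
3k = 144 → k = 144/3 = 48
A = 10×48 = 480, B = 13×48 = 624
= A = 480, B = 624

A = 480, B = 624


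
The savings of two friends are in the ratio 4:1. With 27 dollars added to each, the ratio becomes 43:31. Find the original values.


Let A = 4k, B = 1k.
(4k + 27) / (1k + 27) = 43/31
Cross-multiply: 31(4k + 27) = 43(1k + 27)
124k + 837 = 43k + 1161
124k - 43k = 1161 - 837
81k = 324
k = 324/81 = 4
A = 4×4 = 16, B = 1×4 = 4
= A = 16, B = 4

A = 16, B = 4


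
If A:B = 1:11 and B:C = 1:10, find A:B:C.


Match B: multiply A:B by 1 → 1:11
Multiply B:C by 11 → 11:110
Combined: 1:11:110
GCD = 1
= 1:11:110

1:11:110


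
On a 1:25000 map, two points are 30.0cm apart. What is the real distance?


Real distance = map distance × scale
= 30.0cm × 25000
= 750000 cm = 7500.0 m
= 7.500 km

7.500 km


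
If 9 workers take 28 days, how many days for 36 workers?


Inverse proportion: x × y = constant
k = 9 × 28 = 252
y₂ = k / 36 = 252 / 36
= 7.00

7.00


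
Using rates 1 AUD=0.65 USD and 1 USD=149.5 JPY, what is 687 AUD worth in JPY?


Step 1: 687 AUD × 0.65 = 446.55 USD
Step 2: 446.55 USD × 149.5 = 66759.23 JPY
Implied rate AUD→JPY = 0.65 × 149.5 = 97.1750
= 66759.23 JPY

66759.23 JPY


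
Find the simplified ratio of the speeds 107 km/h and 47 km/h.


Ratio = 107:47
GCD = 1
Simplified = 107:47
Time ratio (same distance) = 47:107
Speed ratio = 107:47

107:47


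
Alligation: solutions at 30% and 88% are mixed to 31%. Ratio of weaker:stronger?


Let x parts of 30% mix with y parts of 88%.
30x + 88y = 31(x + y)
30x + 88y = 31x + 31y
x(30 - 31) = y(31 - 88)
x/y = (88 - 31)/(31 - 30) = 57/1
Simplify: 57:1
= 57:1

57:1


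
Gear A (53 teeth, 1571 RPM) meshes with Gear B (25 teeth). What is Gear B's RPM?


Gear ratio = 53:25 = 53:25
RPM_B = RPM_A × (teeth_A / teeth_B)
= 1571 × (53/25)
= 3330.5 RPM

3330.5 RPM


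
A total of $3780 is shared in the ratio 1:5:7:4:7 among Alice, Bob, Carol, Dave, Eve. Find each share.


Total parts = 1 + 5 + 7 + 4 + 7 = 24
Alice: 3780 × 1/24 = 157.50
Bob: 3780 × 5/24 = 787.50
Carol: 3780 × 7/24 = 1102.50
Dave: 3780 × 4/24 = 630.00
Eve: 3780 × 7/24 = 1102.50
= Alice: $157.50, Bob: $787.50, Carol: $1102.50, Dave: $630.00, Eve: $1102.50

Alice: $157.50, Bob: $787.50, Carol: $1102.50, Dave: $630.00, Eve: $1102.50


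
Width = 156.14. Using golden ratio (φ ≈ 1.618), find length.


φ = (1 + √5) / 2 ≈ 1.618
Length = width × φ = 156.14 × 1.618 = 252.63452
≈ 252.63

252.63


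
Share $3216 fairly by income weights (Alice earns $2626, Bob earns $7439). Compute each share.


Total income = 2626 + 7439 = $10065
Alice: $3216 × 2626/10065 = $839.07
Bob: $3216 × 7439/10065 = $2376.93
= Alice: $839.07, Bob: $2376.93

Alice: $839.07, Bob: $2376.93


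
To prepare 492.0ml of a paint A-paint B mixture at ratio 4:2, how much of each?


Total parts = 4 + 2 = 6
paint A: 492.0 × 4/6 = 328.0ml
paint B: 492.0 × 2/6 = 164.0ml
= 328.0ml and 164.0ml

328.0ml and 164.0ml


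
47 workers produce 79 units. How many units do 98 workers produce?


Direct proportion: y/x = constant
k = 79/47 ≈ 1.6809
y₂ = k × 98 = 79 × 98 / 47 = 7742/47
≈ 164.72

164.72


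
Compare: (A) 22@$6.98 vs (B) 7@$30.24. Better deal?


Deal A: $6.98/22 = $0.3173/unit
Deal B: $30.24/7 = $4.3200/unit
A is cheaper per unit
= Deal A

Deal A


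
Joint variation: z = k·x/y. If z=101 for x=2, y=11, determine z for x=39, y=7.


z = k·x/y
Solve for k using the known point: k = z·y/x = 101×11/2 = 1111/2 = 555.5000
Now evaluate at x=39, y=7:
z = k × 39 / 7 = (1111 × 39) / (2 × 7) = 43329/14
≈ 3094.9286

3094.9286


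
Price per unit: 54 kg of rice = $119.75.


Unit rate = total / quantity
= 119.75 / 54
= $2.22 per unit

$2.22 per unit


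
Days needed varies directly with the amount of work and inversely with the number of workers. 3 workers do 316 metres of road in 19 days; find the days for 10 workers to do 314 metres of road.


Days ∝ work / workers, so d₂ = d₁ × (m₁/m₂) × (w₂/w₁)
Workers factor (inverse): 3/10 = 0.3000
Work factor (direct): 314/316 ≈ 0.9937
d₂ = 19 × 3/10 × 314/316 = (19 × 3 × 314) / (10 × 316) = 17898/3160
≈ 5.66 days

5.66 days


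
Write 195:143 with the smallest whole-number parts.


GCD(195, 143) = 13
195/13 : 143/13
= 15:11

15:11


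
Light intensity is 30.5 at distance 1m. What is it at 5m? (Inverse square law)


I₁d₁² = I₂d₂²
I₂ = I₁ × (d₁/d₂)²
= 30.5 × (1/5)²
= 30.5 × 1/25
= 30.5/25
= 1.2200

1.2200


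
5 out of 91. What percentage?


Percentage = (part / whole) × 100
= (5 / 91) × 100
≈ 5.49%

5.49%


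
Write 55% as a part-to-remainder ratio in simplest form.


55% means 55 parts out of 100; remainder = 45
Part : remainder = 55:45
GCD = 5
= 11:9

11:9


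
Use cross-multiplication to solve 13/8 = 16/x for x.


Cross multiply: 13 × x = 8 × 16
13x = 128
x = 128 / 13
= 9.85

9.85


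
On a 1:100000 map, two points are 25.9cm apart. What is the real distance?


Real distance = map distance × scale
= 25.9cm × 100000
= 2590000 cm = 25900.0 m
= 25.900 km

25.900 km


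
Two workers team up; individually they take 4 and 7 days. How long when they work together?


Rate of A = 1/4 per day
Rate of B = 1/7 per day
Combined rate = 1/4 + 1/7 = 11/28 ≈ 0.3929 per day
Days = 1 / combined rate = 28/11
≈ 2.55 days

2.55 days


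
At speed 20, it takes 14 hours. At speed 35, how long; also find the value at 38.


Inverse proportion: x × y = constant
k = 20 × 14 = 280
At x=35: k/35 = 8.00
At x=38: k/38 = 7.37
= 8.00 and 7.37

8.00 and 7.37


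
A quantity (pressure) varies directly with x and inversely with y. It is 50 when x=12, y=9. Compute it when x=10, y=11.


z = k·x/y
Solve for k using the known point: k = z·y/x = 50×9/12 = 450/12 = 37.5000
Now evaluate at x=10, y=11:
z = k × 10 / 11 = (450 × 10) / (12 × 11) = 4500/132
≈ 34.0909

34.0909


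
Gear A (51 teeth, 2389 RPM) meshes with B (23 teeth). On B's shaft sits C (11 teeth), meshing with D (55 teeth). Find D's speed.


Stage 1: RPM_B = RPM_A × t_A/t_B = 2389 × 51/23 = 121839/23 ≈ 5297.35
B and C share a shaft → RPM_C = RPM_B
Stage 2: RPM_D = RPM_C × t_C/t_D = RPM_A × (t_A×t_C)/(t_B×t_D)
Overall ratio = (51×11)/(23×55) = 561/1265
RPM_D = 2389 × 561/1265 = 1340229/1265
≈ 1059.47 RPM

1059.47 RPM


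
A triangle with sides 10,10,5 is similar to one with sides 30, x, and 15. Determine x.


Scale factor = 30/10 = 3
Missing side = 10 × 3
= 30.0

30.0


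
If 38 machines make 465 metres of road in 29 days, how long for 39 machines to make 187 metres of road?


Days ∝ work / workers, so d₂ = d₁ × (m₁/m₂) × (w₂/w₁)
Workers factor (inverse): 38/39 ≈ 0.9744
Work factor (direct): 187/465 ≈ 0.4022
d₂ = 29 × 38/39 × 187/465 = (29 × 38 × 187) / (39 × 465) = 206074/18135
≈ 11.36 days

11.36 days


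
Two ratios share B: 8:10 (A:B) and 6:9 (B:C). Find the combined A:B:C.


Match B: multiply A:B by 6 → 48:60
Multiply B:C by 10 → 60:90
Combined: 48:60:90
GCD = 6
= 8:10:15

8:10:15


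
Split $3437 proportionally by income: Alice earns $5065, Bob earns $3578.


Total income = 5065 + 3578 = $8643
Alice: $3437 × 5065/8643 = $2014.16
Bob: $3437 × 3578/8643 = $1422.84
= Alice: $2014.16, Bob: $1422.84

Alice: $2014.16, Bob: $1422.84


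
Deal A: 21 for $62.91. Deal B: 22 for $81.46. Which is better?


Deal A: $62.91/21 = $2.9957/unit
Deal B: $81.46/22 = $3.7027/unit
A is cheaper per unit
= Deal A

Deal A


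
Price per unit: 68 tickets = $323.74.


Unit rate = total / quantity
= 323.74 / 68
= $4.76 per unit

$4.76 per unit


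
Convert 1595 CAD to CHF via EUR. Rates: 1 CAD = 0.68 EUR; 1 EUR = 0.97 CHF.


Step 1: 1595 CAD × 0.68 = 1084.60 EUR
Step 2: 1084.60 EUR × 0.97 = 1052.06 CHF
Implied rate CAD→CHF = 0.68 × 0.97 = 0.6596
= 1052.06 CHF

1052.06 CHF


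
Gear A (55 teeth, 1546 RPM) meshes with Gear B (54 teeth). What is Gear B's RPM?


Gear ratio = 55:54 = 55:54
RPM_B = RPM_A × (teeth_A / teeth_B)
= 1546 × (55/54)
= 1574.6 RPM

1574.6 RPM


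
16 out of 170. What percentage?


Percentage = (part / whole) × 100
= (16 / 170) × 100
≈ 9.41%

9.41%


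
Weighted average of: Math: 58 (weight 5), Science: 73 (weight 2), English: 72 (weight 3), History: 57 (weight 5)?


Numerator = 58×5 + 73×2 + 72×3 + 57×5
= 290 + 146 + 216 + 285
= 937
Total weight = 15
Weighted avg = 937/15
= 62.47

62.47


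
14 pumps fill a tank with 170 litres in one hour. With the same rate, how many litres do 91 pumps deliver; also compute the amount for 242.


Direct proportion: y/x = constant
k = 170/14 ≈ 12.1429
y at x=91: k × 91 = 170 × 91 / 14 = 15470/14 = 1105.00
y at x=242: k × 242 = 170 × 242 / 14 = 41140/14 ≈ 2938.57
= 1105.00 and 2938.57

1105.00 and 2938.57


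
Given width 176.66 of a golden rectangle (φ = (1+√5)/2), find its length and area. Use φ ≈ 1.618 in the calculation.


φ = (1 + √5) / 2 ≈ 1.618
Length = width × φ = 176.66 × 1.618 = 285.83588
≈ 285.84
Area = width × length = 176.66 × 285.83588 = 50495.7665608 ≈ 50495.77
= Length: 285.84, Area: 50495.77

Length: 285.84, Area: 50495.77


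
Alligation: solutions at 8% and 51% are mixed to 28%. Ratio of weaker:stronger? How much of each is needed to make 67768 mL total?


Let x parts of 8% mix with y parts of 51%.
8x + 51y = 28(x + y)
8x + 51y = 28x + 28y
x(8 - 28) = y(28 - 51)
x/y = (51 - 28)/(28 - 8) = 23/20
Simplify: 23:20
Total parts = 43; one part = 67768/43 = 1576.00 mL
8% solution: 23×1576.00 = 36248.00 mL
51% solution: 20×1576.00 = 31520.00 mL
= ratio 23:20; 36248.00 mL and 31520.00 mL

ratio 23:20; 36248.00 mL and 31520.00 mL


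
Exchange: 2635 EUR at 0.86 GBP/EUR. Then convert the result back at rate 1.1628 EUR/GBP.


Amount × rate = 2635 × 0.86 = 2266.10 GBP
Round-trip: 2266.10 × 1.1628 = 2635.02 EUR
= 2266.10 GBP, then 2635.02 EUR

2266.10 GBP, then 2635.02 EUR


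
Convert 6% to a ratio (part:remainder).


6% means 6 parts out of 100; remainder = 94
Part : remainder = 6:94
GCD = 2
= 3:47

3:47


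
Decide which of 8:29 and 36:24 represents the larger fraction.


8/29 = 0.2759
36/24 = 1.5000
0.2759 < 1.5000, so 8:29 is less
= 36:24

36:24


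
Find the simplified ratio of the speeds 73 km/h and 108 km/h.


Ratio = 73:108
GCD = 1
Simplified = 73:108
Time ratio (same distance) = 108:73
Speed ratio = 73:108

73:108


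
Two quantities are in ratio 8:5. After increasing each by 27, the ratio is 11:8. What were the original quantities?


Let A = 8k, B = 5k.
(8k + 27) / (5k + 27) = 11/8
Cross-multiply: 8(8k + 27) = 11(5k + 27)
64k + 216 = 55k + 297
64k - 55k = 297 - 216
9k = 81
k = 81/9 = 9
A = 8×9 = 72, B = 5×9 = 45
= A = 72, B = 45

A = 72, B = 45


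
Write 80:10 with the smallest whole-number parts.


GCD(80, 10) = 10
80/10 : 10/10
= 8:1

8:1


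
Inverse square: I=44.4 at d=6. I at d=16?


I₁d₁² = I₂d₂²
I₂ = I₁ × (d₁/d₂)²
= 44.4 × (6/16)²
= 44.4 × 36/256
= 1598.4/256
≈ 6.2438

6.2438


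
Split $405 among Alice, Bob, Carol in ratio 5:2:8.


Total parts = 5 + 2 + 8 = 15
Alice: 405 × 5/15 = 135.00
Bob: 405 × 2/15 = 54.00
Carol: 405 × 8/15 = 216.00
= Alice: $135.00, Bob: $54.00, Carol: $216.00

Alice: $135.00, Bob: $54.00, Carol: $216.00


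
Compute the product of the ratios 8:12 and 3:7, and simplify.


Compound ratio = (8×3) : (12×7)
= 24:84
GCD = 12
= 2:7

2:7


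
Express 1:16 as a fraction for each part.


Total parts = 1 + 16 = 17
First part: 1/17 = 1/17
Second part: 16/17 = 16/17
= 1/17 and 16/17

1/17 and 16/17


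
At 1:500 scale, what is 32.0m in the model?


Model size = real / scale
= 32.0 / 500
= 0.0640 m

0.0640 m


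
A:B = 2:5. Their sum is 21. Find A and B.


Let A = 2k, B = 5k.
2k + 5k = 21
7k = 21 → k = 21/7 = 3
A = 2×3 = 6, B = 5×3 = 15
= A = 6, B = 15

A = 6, B = 15


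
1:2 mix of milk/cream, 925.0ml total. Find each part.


Total parts = 1 + 2 = 3
milk: 925.0 × 1/3 = 308.3ml
cream: 925.0 × 2/3 = 616.7ml
= 308.3ml and 616.7ml

308.3ml and 616.7ml


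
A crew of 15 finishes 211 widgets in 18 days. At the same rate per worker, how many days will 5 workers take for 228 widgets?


Days ∝ work / workers, so d₂ = d₁ × (m₁/m₂) × (w₂/w₁)
Workers factor (inverse): 15/5 = 3.0000
Work factor (direct): 228/211 ≈ 1.0806
d₂ = 18 × 15/5 × 228/211 = (18 × 15 × 228) / (5 × 211) = 61560/1055
≈ 58.35 days

58.35 days


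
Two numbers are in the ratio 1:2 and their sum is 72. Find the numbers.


Let A = 1k, B = 2k.
1k + 2k = 72
3k = 72 → k = 72/3 = 24
A = 1×24 = 24, B = 2×24 = 48
= A = 24, B = 48

A = 24, B = 48


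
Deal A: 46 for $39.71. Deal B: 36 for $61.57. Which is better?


Deal A: $39.71/46 = $0.8633/unit
Deal B: $61.57/36 = $1.7103/unit
A is cheaper per unit
= Deal A

Deal A


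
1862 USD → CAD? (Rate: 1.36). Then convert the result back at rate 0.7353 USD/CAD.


Amount × rate = 1862 × 1.36 = 2532.32 CAD
Round-trip: 2532.32 × 0.7353 = 1862.01 USD
= 2532.32 CAD, then 1862.01 USD

2532.32 CAD, then 1862.01 USD


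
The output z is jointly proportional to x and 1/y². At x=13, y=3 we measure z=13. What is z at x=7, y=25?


z = k·x/y²
Solve for k using the known point: k = z·y²/x = 13×9/13 = 117/13 = 9.0000
Now evaluate at x=7, y=25:
z = k × 7 / 625 = (117 × 7) / (13 × 625) = 819/8125
= 0.1008

0.1008


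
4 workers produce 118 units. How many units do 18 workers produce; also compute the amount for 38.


Direct proportion: y/x = constant
k = 118/4 = 29.5000
y at x=18: k × 18 = 118 × 18 / 4 = 2124/4 = 531.00
y at x=38: k × 38 = 118 × 38 / 4 = 4484/4 = 1121.00
= 531.00 and 1121.00

531.00 and 1121.00


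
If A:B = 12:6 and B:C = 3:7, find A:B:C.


Match B: multiply A:B by 3 → 36:18
Multiply B:C by 6 → 18:42
Combined: 36:18:42
GCD = 6
= 6:3:7

6:3:7


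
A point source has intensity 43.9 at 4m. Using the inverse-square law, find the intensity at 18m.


I₁d₁² = I₂d₂²
I₂ = I₁ × (d₁/d₂)²
= 43.9 × (4/18)²
= 43.9 × 16/324
= 702.4/324
≈ 2.1679

2.1679


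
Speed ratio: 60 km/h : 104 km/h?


Ratio = 60:104
GCD = 4
Simplified = 15:26
Time ratio (same distance) = 26:15
Speed ratio = 15:26

15:26


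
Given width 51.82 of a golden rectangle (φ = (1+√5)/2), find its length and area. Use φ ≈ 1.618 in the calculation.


φ = (1 + √5) / 2 ≈ 1.618
Length = width × φ = 51.82 × 1.618 = 83.84476
≈ 83.84
Area = width × length = 51.82 × 83.84476 = 4344.8354632 ≈ 4344.84
= Length: 83.84, Area: 4344.84

Length: 83.84, Area: 4344.84


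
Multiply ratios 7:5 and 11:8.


Compound ratio = (7×11) : (5×8)
= 77:40
GCD = 1
= 77:40

77:40


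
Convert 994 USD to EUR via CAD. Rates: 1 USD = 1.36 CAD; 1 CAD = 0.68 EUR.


Step 1: 994 USD × 1.36 = 1351.84 CAD
Step 2: 1351.84 CAD × 0.68 = 919.25 EUR
Implied rate USD→EUR = 1.36 × 0.68 = 0.9248
= 919.25 EUR

919.25 EUR


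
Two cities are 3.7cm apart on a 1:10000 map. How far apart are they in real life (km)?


Real distance = map distance × scale
= 3.7cm × 10000
= 37000 cm = 370.0 m
= 0.370 km

0.370 km


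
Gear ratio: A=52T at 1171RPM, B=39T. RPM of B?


Gear ratio = 52:39 = 4:3
RPM_B = RPM_A × (teeth_A / teeth_B)
= 1171 × (52/39)
= 1561.3 RPM

1561.3 RPM


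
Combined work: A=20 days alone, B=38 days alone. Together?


Rate of A = 1/20 per day
Rate of B = 1/38 per day
Combined rate = 1/20 + 1/38 = 58/760 ≈ 0.0763 per day
Days = 1 / combined rate = 760/58
≈ 13.10 days

13.10 days


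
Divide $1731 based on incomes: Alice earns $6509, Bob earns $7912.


Total income = 6509 + 7912 = $14421
Alice: $1731 × 6509/14421 = $781.30
Bob: $1731 × 7912/14421 = $949.70
= Alice: $781.30, Bob: $949.70

Alice: $781.30, Bob: $949.70


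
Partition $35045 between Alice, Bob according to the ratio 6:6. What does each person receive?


Total parts = 6 + 6 = 12
Alice: 35045 × 6/12 = 17522.50
Bob: 35045 × 6/12 = 17522.50
= Alice: $17522.50, Bob: $17522.50

Alice: $17522.50, Bob: $17522.50


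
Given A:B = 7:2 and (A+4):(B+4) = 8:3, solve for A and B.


Let A = 7k, B = 2k.
(7k + 4) / (2k + 4) = 8/3
Cross-multiply: 3(7k + 4) = 8(2k + 4)
21k + 12 = 16k + 32
21k - 16k = 32 - 12
5k = 20
k = 20/5 = 4
A = 7×4 = 28, B = 2×4 = 8
= A = 28, B = 8

A = 28, B = 8


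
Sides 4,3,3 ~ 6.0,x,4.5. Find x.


Scale factor = 6.0/4 = 1.5
Missing side = 3 × 1.5
= 4.5

4.5


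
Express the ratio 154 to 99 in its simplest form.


GCD(154, 99) = 11
154/11 : 99/11
= 14:9

14:9


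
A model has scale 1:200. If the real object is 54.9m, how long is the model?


Model size = real / scale
= 54.9 / 200
= 0.2745 m

0.2745 m


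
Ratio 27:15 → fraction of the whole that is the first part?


Total parts = 27 + 15 = 42
First part: 27/42 = 9/14
= 9/14

9/14


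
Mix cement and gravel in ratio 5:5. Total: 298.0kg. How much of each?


Total parts = 5 + 5 = 10
cement: 298.0 × 5/10 = 149.0kg
gravel: 298.0 × 5/10 = 149.0kg
= 149.0kg and 149.0kg

149.0kg and 149.0kg


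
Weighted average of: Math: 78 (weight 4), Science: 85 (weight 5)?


Numerator = 78×4 + 85×5
= 312 + 425
= 737
Total weight = 9
Weighted avg = 737/9
= 81.89

81.89


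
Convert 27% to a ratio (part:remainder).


27% means 27 parts out of 100; remainder = 73
Part : remainder = 27:73
GCD = 1
= 27:73

27:73


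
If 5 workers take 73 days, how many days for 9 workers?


Inverse proportion: x × y = constant
k = 5 × 73 = 365
y₂ = k / 9 = 365 / 9
= 40.56

40.56


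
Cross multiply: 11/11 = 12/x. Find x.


Cross multiply: 11 × x = 11 × 12
11x = 132
x = 132 / 11
= 12.00

12.00


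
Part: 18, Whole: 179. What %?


Percentage = (part / whole) × 100
= (18 / 179) × 100
≈ 10.06%

10.06%


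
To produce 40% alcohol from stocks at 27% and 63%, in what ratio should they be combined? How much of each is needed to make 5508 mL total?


Let x parts of 27% mix with y parts of 63%.
27x + 63y = 40(x + y)
27x + 63y = 40x + 40y
x(27 - 40) = y(40 - 63)
x/y = (63 - 40)/(40 - 27) = 23/13
Simplify: 23:13
Total parts = 36; one part = 5508/36 = 153.00 mL
27% solution: 23×153.00 = 3519.00 mL
63% solution: 13×153.00 = 1989.00 mL
= ratio 23:13; 3519.00 mL and 1989.00 mL

ratio 23:13; 3519.00 mL and 1989.00 mL


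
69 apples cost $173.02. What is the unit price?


Unit rate = total / quantity
= 173.02 / 69
= $2.51 per unit

$2.51 per unit


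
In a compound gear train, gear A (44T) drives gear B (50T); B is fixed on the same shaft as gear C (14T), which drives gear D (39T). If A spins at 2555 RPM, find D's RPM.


Stage 1: RPM_B = RPM_A × t_A/t_B = 2555 × 44/50 = 112420/50 = 2248.40
B and C share a shaft → RPM_C = RPM_B
Stage 2: RPM_D = RPM_C × t_C/t_D = RPM_A × (t_A×t_C)/(t_B×t_D)
Overall ratio = (44×14)/(50×39) = 616/1950
RPM_D = 2555 × 616/1950 = 1573880/1950
≈ 807.12 RPM

807.12 RPM


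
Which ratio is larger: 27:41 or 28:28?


27/41 = 0.6585
28/28 = 1.0000
0.6585 < 1.0000, so 27:41 is less
= 28:28

28:28


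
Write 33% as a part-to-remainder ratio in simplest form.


33% means 33 parts out of 100; remainder = 67
Part : remainder = 33:67
GCD = 1
= 33:67

33:67


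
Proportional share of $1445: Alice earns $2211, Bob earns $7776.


Total income = 2211 + 7776 = $9987
Alice: $1445 × 2211/9987 = $319.91
Bob: $1445 × 7776/9987 = $1125.09
= Alice: $319.91, Bob: $1125.09

Alice: $319.91, Bob: $1125.09


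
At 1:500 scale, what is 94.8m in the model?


Model size = real / scale
= 94.8 / 500
= 0.1896 m

0.1896 m


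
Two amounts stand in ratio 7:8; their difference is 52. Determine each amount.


Let A = 7k, B = 8k.
8k - 7k = 52
1k = 52 → k = 52/1 = 52
A = 7×52 = 364, B = 8×52 = 416
= A = 364, B = 416

A = 364, B = 416


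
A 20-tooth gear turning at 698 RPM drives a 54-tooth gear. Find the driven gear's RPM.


Gear ratio = 20:54 = 10:27
RPM_B = RPM_A × (teeth_A / teeth_B)
= 698 × (20/54)
= 258.5 RPM

258.5 RPM


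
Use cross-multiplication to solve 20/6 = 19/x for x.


Cross multiply: 20 × x = 6 × 19
20x = 114
x = 114 / 20
= 5.70

5.70


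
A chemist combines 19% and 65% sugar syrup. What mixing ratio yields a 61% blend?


Let x parts of 19% mix with y parts of 65%.
19x + 65y = 61(x + y)
19x + 65y = 61x + 61y
x(19 - 61) = y(61 - 65)
x/y = (65 - 61)/(61 - 19) = 4/42
Simplify: 2:21
= 2:21

2:21


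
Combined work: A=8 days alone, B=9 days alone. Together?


Rate of A = 1/8 per day
Rate of B = 1/9 per day
Combined rate = 1/8 + 1/9 = 17/72 ≈ 0.2361 per day
Days = 1 / combined rate = 72/17
≈ 4.24 days

4.24 days


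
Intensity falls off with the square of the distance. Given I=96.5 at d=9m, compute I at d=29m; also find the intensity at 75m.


I₁d₁² = I₂d₂²
I at 29m = 96.5 × (9/29)² = 96.5 × 81/841 = 7816.5/841 ≈ 9.2943
I at 75m = 96.5 × (9/75)² = 96.5 × 81/5625 = 7816.5/5625 = 1.3896
= 9.2943 and 1.3896

9.2943 and 1.3896


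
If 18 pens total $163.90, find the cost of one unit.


Unit rate = total / quantity
= 163.90 / 18
= $9.11 per unit

$9.11 per unit


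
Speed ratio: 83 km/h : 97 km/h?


Ratio = 83:97
GCD = 1
Simplified = 83:97
Time ratio (same distance) = 97:83
Speed ratio = 83:97

83:97


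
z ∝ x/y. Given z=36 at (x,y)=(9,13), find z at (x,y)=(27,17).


z = k·x/y
Solve for k using the known point: k = z·y/x = 36×13/9 = 468/9 = 52.0000
Now evaluate at x=27, y=17:
z = k × 27 / 17 = (468 × 27) / (9 × 17) = 12636/153
≈ 82.5882

82.5882


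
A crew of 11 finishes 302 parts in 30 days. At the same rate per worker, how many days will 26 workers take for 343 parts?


Days ∝ work / workers, so d₂ = d₁ × (m₁/m₂) × (w₂/w₁)
Workers factor (inverse): 11/26 ≈ 0.4231
Work factor (direct): 343/302 ≈ 1.1358
d₂ = 30 × 11/26 × 343/302 = (30 × 11 × 343) / (26 × 302) = 113190/7852
≈ 14.42 days

14.42 days


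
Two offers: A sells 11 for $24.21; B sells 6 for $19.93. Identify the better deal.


Deal A: $24.21/11 = $2.2009/unit
Deal B: $19.93/6 = $3.3217/unit
A is cheaper per unit
= Deal A

Deal A


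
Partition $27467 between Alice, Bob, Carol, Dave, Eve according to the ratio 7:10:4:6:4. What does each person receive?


Total parts = 7 + 10 + 4 + 6 + 4 = 31
Alice: 27467 × 7/31 = 6202.23
Bob: 27467 × 10/31 = 8860.32
Carol: 27467 × 4/31 = 3544.13
Dave: 27467 × 6/31 = 5316.19
Eve: 27467 × 4/31 = 3544.13
= Alice: $6202.23, Bob: $8860.32, Carol: $3544.13, Dave: $5316.19, Eve: $3544.13

Alice: $6202.23, Bob: $8860.32, Carol: $3544.13, Dave: $5316.19, Eve: $3544.13
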